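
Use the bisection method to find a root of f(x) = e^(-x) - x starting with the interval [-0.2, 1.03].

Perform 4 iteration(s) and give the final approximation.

f(x) = e^(-x) - x
Initial interval: [-0.2, 1.03]

Iteration 1:
  c_1 = (-0.200000 + 1.030000)/2 = 0.415000
  f(c_1) = f(0.415000) = 0.245340
  f(a) × f(c) ≥ 0, new interval: [0.415000, 1.030000]
Iteration 2:
  c_2 = (0.415000 + 1.030000)/2 = 0.722500
  f(c_2) = f(0.722500) = -0.236963
  f(a) × f(c) < 0, new interval: [0.415000, 0.722500]
Iteration 3:
  c_3 = (0.415000 + 0.722500)/2 = 0.568750
  f(c_3) = f(0.568750) = -0.002517
  f(a) × f(c) < 0, new interval: [0.415000, 0.568750]
Iteration 4:
  c_4 = (0.415000 + 0.568750)/2 = 0.491875
  f(c_4) = f(0.491875) = 0.119604
  f(a) × f(c) ≥ 0, new interval: [0.491875, 0.568750]

After 4 iteration(s), the approximation is c_4 = 0.491875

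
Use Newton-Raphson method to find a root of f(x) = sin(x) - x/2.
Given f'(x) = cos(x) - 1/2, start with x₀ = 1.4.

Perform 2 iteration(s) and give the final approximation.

f(x) = sin(x) - x/2
f'(x) = cos(x) - 1/2
x₀ = 1.4

Newton-Raphson formula: x_{n+1} = x_n - f(x_n)/f'(x_n)

Iteration 1:
  f(1.400000) = 0.285450
  f'(1.400000) = -0.330033
  x_1 = 1.400000 - 0.285450/(-0.330033) = 2.264913
Iteration 2:
  f(2.264913) = -0.363838
  f'(2.264913) = -1.139707
  x_2 = 2.264913 - (-0.363838)/(-1.139707) = 1.945675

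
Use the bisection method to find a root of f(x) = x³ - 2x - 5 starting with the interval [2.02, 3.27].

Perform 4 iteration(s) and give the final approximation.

f(x) = x³ - 2x - 5
Initial interval: [2.02, 3.27]

Iteration 1:
  c_1 = (2.020000 + 3.270000)/2 = 2.645000
  f(c_1) = f(2.645000) = 8.214486
  f(a) × f(c) < 0, new interval: [2.020000, 2.645000]
Iteration 2:
  c_2 = (2.020000 + 2.645000)/2 = 2.332500
  f(c_2) = f(2.332500) = 3.025097
  f(a) × f(c) < 0, new interval: [2.020000, 2.332500]
Iteration 3:
  c_3 = (2.020000 + 2.332500)/2 = 2.176250
  f(c_3) = f(2.176250) = 0.954359
  f(a) × f(c) < 0, new interval: [2.020000, 2.176250]
Iteration 4:
  c_4 = (2.020000 + 2.176250)/2 = 2.098125
  f(c_4) = f(2.098125) = 0.039966
  f(a) × f(c) < 0, new interval: [2.020000, 2.098125]

After 4 iteration(s), the approximation is c_4 = 2.098125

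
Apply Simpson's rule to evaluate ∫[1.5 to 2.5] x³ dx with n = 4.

f(x) = x³
a = 1.5, b = 2.5, n = 4
h = (b - a)/n = 0.250000

Simpson's rule: (h/3)[f(x₀) + 4f(x₁) + 2f(x₂) + ... + f(xₙ)]

x_0 = 1.5000, f(x_0) = 3.375000, coefficient = 1
x_1 = 1.7500, f(x_1) = 5.359375, coefficient = 4
x_2 = 2.0000, f(x_2) = 8.000000, coefficient = 2
x_3 = 2.2500, f(x_3) = 11.390625, coefficient = 4
x_4 = 2.5000, f(x_4) = 15.625000, coefficient = 1

I ≈ (0.250000/3) × 102.000000 = 8.500000
Exact value: 8.500000
Error: 0.000000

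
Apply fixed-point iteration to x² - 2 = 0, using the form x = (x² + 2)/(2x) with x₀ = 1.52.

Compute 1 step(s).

Equation: x² - 2 = 0
Fixed-point form: x = (x² + 2)/(2x)
x₀ = 1.52

x_1 = g(1.520000) = 1.417895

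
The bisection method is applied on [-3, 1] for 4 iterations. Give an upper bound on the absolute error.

Bisection error bound: |error| ≤ (b-a)/2^n
|error| ≤ (1 - (-3))/2^4 = 4/2^4
|error| ≤ 0.2500000000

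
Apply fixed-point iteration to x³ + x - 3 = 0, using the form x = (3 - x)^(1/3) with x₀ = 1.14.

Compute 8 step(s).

Equation: x³ + x - 3 = 0
Fixed-point form: x = (3 - x)^(1/3)
x₀ = 1.14

x_1 = g(1.140000) = 1.229809
x_2 = g(1.229809) = 1.209688
x_3 = g(1.209688) = 1.214254
x_4 = g(1.214254) = 1.213221
x_5 = g(1.213221) = 1.213455
x_6 = g(1.213455) = 1.213402
x_7 = g(1.213402) = 1.213414
x_8 = g(1.213414) = 1.213411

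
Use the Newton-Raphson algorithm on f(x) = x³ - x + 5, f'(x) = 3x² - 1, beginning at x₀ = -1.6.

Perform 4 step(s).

f(x) = x³ - x + 5
f'(x) = 3x² - 1
x₀ = -1.6

Newton-Raphson formula: x_{n+1} = x_n - f(x_n)/f'(x_n)

Iteration 1:
  f(-1.600000) = 2.504000
  f'(-1.600000) = 6.680000
  x_1 = -1.600000 - 2.504000/6.680000 = -1.974850
Iteration 2:
  f(-1.974850) = -0.727132
  f'(-1.974850) = 10.700101
  x_2 = -1.974850 - (-0.727132)/10.700101 = -1.906895
Iteration 3:
  f(-1.906895) = -0.027046
  f'(-1.906895) = 9.908742
  x_3 = -1.906895 - (-0.027046)/9.908742 = -1.904165
Iteration 4:
  f(-1.904165) = -0.000043
  f'(-1.904165) = 9.877535
  x_4 = -1.904165 - (-0.000043)/9.877535 = -1.904161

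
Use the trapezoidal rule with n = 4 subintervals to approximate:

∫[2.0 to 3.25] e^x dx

f(x) = e^x
a = 2.0, b = 3.25, n = 4
h = (b - a)/n = 0.312500

Trapezoidal rule: (h/2)[f(x₀) + 2f(x₁) + 2f(x₂) + ... + f(xₙ)]

x_0 = 2.0000, f(x_0) = 7.389056, coefficient = 1
x_1 = 2.3125, f(x_1) = 10.099642, coefficient = 2
x_2 = 2.6250, f(x_2) = 13.804574, coefficient = 2
x_3 = 2.9375, f(x_3) = 18.868616, coefficient = 2
x_4 = 3.2500, f(x_4) = 25.790340, coefficient = 1

I ≈ (0.312500/2) × 118.725060 = 18.550791
Exact value: 18.401284
Error: 0.149507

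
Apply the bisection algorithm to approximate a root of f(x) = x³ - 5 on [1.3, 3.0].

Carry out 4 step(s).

f(x) = x³ - 5
Initial interval: [1.3, 3.0]

Iteration 1:
  c_1 = (1.300000 + 3.000000)/2 = 2.150000
  f(c_1) = f(2.150000) = 4.938375
  f(a) × f(c) < 0, new interval: [1.300000, 2.150000]
Iteration 2:
  c_2 = (1.300000 + 2.150000)/2 = 1.725000
  f(c_2) = f(1.725000) = 0.132953
  f(a) × f(c) < 0, new interval: [1.300000, 1.725000]
Iteration 3:
  c_3 = (1.300000 + 1.725000)/2 = 1.512500
  f(c_3) = f(1.512500) = -1.539920
  f(a) × f(c) ≥ 0, new interval: [1.512500, 1.725000]
Iteration 4:
  c_4 = (1.512500 + 1.725000)/2 = 1.618750
  f(c_4) = f(1.618750) = -0.758306
  f(a) × f(c) ≥ 0, new interval: [1.618750, 1.725000]

After 4 iteration(s), the approximation is c_4 = 1.618750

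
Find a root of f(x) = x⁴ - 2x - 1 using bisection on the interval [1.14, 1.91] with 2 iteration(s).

f(x) = x⁴ - 2x - 1
Initial interval: [1.14, 1.91]

Iteration 1:
  c_1 = (1.140000 + 1.910000)/2 = 1.525000
  f(c_1) = f(1.525000) = 1.358532
  f(a) × f(c) < 0, new interval: [1.140000, 1.525000]
Iteration 2:
  c_2 = (1.140000 + 1.525000)/2 = 1.332500
  f(c_2) = f(1.332500) = -0.512400
  f(a) × f(c) ≥ 0, new interval: [1.332500, 1.525000]

After 2 iteration(s), the approximation is c_2 = 1.332500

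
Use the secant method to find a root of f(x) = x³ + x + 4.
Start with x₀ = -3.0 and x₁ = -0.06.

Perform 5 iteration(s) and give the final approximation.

f(x) = x³ + x + 4
x₀ = -3.0, x₁ = -0.06

Secant formula: x_{n+1} = x_n - f(x_n)(x_n - x_{n-1})/(f(x_n) - f(x_{n-1}))

Iteration 1:
  f(-3.000000) = -26.000000
  f(-0.060000) = 3.939784
  x_2 = -0.060000 - 3.939784×(-0.060000 - (-3.000000))/(3.939784 - (-26.000000))
       = -0.446875
Iteration 2:
  f(-0.060000) = 3.939784
  f(-0.446875) = 3.463885
  x_3 = -0.446875 - 3.463885×(-0.446875 - (-0.060000))/(3.463885 - 3.939784)
       = -3.262790
Iteration 3:
  f(-0.446875) = 3.463885
  f(-3.262790) = -33.997785
  x_4 = -3.262790 - (-33.997785)×(-3.262790 - (-0.446875))/(-33.997785 - 3.463885)
       = -0.707248
Iteration 4:
  f(-3.262790) = -33.997785
  f(-0.707248) = 2.938986
  x_5 = -0.707248 - 2.938986×(-0.707248 - (-3.262790))/(2.938986 - (-33.997785))
       = -0.910588
Iteration 5:
  f(-0.707248) = 2.938986
  f(-0.910588) = 2.334381
  x_6 = -0.910588 - 2.334381×(-0.910588 - (-0.707248))/(2.334381 - 2.938986)
       = -1.695681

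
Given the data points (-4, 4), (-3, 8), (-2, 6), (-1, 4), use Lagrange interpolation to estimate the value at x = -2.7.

Lagrange interpolation formula:
P(x) = Σ yᵢ × Lᵢ(x)
where Lᵢ(x) = Π_{j≠i} (x - xⱼ)/(xᵢ - xⱼ)

L_0(-2.7) = (-2.7 - (-3))/(-4 - (-3)) × (-2.7 - (-2))/(-4 - (-2)) × (-2.7 - (-1))/(-4 - (-1)) = -0.059500
L_1(-2.7) = (-2.7 - (-4))/(-3 - (-4)) × (-2.7 - (-2))/(-3 - (-2)) × (-2.7 - (-1))/(-3 - (-1)) = 0.773500
L_2(-2.7) = (-2.7 - (-4))/(-2 - (-4)) × (-2.7 - (-3))/(-2 - (-3)) × (-2.7 - (-1))/(-2 - (-1)) = 0.331500
L_3(-2.7) = (-2.7 - (-4))/(-1 - (-4)) × (-2.7 - (-3))/(-1 - (-3)) × (-2.7 - (-2))/(-1 - (-2)) = -0.045500

P(-2.7) = 4×L_0(-2.7) + 8×L_1(-2.7) + 6×L_2(-2.7) + 4×L_3(-2.7)
P(-2.7) = 7.757000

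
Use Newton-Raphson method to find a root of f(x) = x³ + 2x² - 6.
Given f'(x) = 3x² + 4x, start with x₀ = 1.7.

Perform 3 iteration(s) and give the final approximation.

f(x) = x³ + 2x² - 6
f'(x) = 3x² + 4x
x₀ = 1.7

Newton-Raphson formula: x_{n+1} = x_n - f(x_n)/f'(x_n)

Iteration 1:
  f(1.700000) = 4.693000
  f'(1.700000) = 15.470000
  x_1 = 1.700000 - 4.693000/15.470000 = 1.396639
Iteration 2:
  f(1.396639) = 0.625482
  f'(1.396639) = 11.438353
  x_2 = 1.396639 - 0.625482/11.438353 = 1.341956
Iteration 3:
  f(1.341956) = 0.018346
  f'(1.341956) = 10.770359
  x_3 = 1.341956 - 0.018346/10.770359 = 1.340252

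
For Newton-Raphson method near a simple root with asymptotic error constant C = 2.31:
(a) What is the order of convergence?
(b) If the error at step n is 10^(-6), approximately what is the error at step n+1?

(a) Newton-Raphson has quadratic (order 2) convergence near simple roots.
    This means |e_{n+1}| ≈ C|e_n|².

(b) With |e_n| = 10^(-6) and C = 2.31:
    |e_{n+1}| ≈ 2.31 × (10^(-6))² = 2.31 × 10^(-12)

(a) 2 (quadratic); (b) |e_{n+1}| ≈ 2.310e-12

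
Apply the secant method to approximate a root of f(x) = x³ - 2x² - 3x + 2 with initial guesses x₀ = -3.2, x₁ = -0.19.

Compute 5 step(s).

f(x) = x³ - 2x² - 3x + 2
x₀ = -3.2, x₁ = -0.19

Secant formula: x_{n+1} = x_n - f(x_n)(x_n - x_{n-1})/(f(x_n) - f(x_{n-1}))

Iteration 1:
  f(-3.200000) = -41.648000
  f(-0.190000) = 2.490941
  x_2 = -0.190000 - 2.490941×(-0.190000 - (-3.200000))/(2.490941 - (-41.648000))
       = -0.359867
Iteration 2:
  f(-0.190000) = 2.490941
  f(-0.359867) = 2.773988
  x_3 = -0.359867 - 2.773988×(-0.359867 - (-0.190000))/(2.773988 - 2.490941)
       = 1.304904
Iteration 3:
  f(-0.359867) = 2.773988
  f(1.304904) = -3.098304
  x_4 = 1.304904 - (-3.098304)×(1.304904 - (-0.359867))/(-3.098304 - 2.773988)
       = 0.426548
Iteration 4:
  f(1.304904) = -3.098304
  f(0.426548) = 0.434079
  x_5 = 0.426548 - 0.434079×(0.426548 - 1.304904)/(0.434079 - (-3.098304))
       = 0.534485
Iteration 5:
  f(0.426548) = 0.434079
  f(0.534485) = -0.022114
  x_6 = 0.534485 - (-0.022114)×(0.534485 - 0.426548)/(-0.022114 - 0.434079)
       = 0.529253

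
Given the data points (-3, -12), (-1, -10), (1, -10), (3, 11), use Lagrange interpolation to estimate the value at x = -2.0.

Lagrange interpolation formula:
P(x) = Σ yᵢ × Lᵢ(x)
where Lᵢ(x) = Π_{j≠i} (x - xⱼ)/(xᵢ - xⱼ)

L_0(-2.0) = (-2.0 - (-1))/(-3 - (-1)) × (-2.0 - 1)/(-3 - 1) × (-2.0 - 3)/(-3 - 3) = 0.312500
L_1(-2.0) = (-2.0 - (-3))/(-1 - (-3)) × (-2.0 - 1)/(-1 - 1) × (-2.0 - 3)/(-1 - 3) = 0.937500
L_2(-2.0) = (-2.0 - (-3))/(1 - (-3)) × (-2.0 - (-1))/(1 - (-1)) × (-2.0 - 3)/(1 - 3) = -0.312500
L_3(-2.0) = (-2.0 - (-3))/(3 - (-3)) × (-2.0 - (-1))/(3 - (-1)) × (-2.0 - 1)/(3 - 1) = 0.062500

P(-2.0) = (-12)×L_0(-2.0) + (-10)×L_1(-2.0) + (-10)×L_2(-2.0) + 11×L_3(-2.0)
P(-2.0) = -9.312500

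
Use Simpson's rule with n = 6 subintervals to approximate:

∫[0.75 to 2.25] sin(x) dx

f(x) = sin(x)
a = 0.75, b = 2.25, n = 6
h = (b - a)/n = 0.250000

Simpson's rule: (h/3)[f(x₀) + 4f(x₁) + 2f(x₂) + ... + f(xₙ)]

x_0 = 0.7500, f(x_0) = 0.681639, coefficient = 1
x_1 = 1.0000, f(x_1) = 0.841471, coefficient = 4
x_2 = 1.2500, f(x_2) = 0.948985, coefficient = 2
x_3 = 1.5000, f(x_3) = 0.997495, coefficient = 4
x_4 = 1.7500, f(x_4) = 0.983986, coefficient = 2
x_5 = 2.0000, f(x_5) = 0.909297, coefficient = 4
x_6 = 2.2500, f(x_6) = 0.778073, coefficient = 1

I ≈ (0.250000/3) × 16.318707 = 1.359892
Exact value: 1.359862
Error: 0.000030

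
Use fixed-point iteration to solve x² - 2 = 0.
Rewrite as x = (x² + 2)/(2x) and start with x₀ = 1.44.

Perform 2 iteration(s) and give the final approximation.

Equation: x² - 2 = 0
Fixed-point form: x = (x² + 2)/(2x)
x₀ = 1.44

x_1 = g(1.440000) = 1.414444
x_2 = g(1.414444) = 1.414214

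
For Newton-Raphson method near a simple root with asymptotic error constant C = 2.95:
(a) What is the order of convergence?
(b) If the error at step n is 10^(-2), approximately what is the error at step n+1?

(a) Newton-Raphson has quadratic (order 2) convergence near simple roots.
    This means |e_{n+1}| ≈ C|e_n|².

(b) With |e_n| = 10^(-2) and C = 2.95:
    |e_{n+1}| ≈ 2.95 × (10^(-2))² = 2.95 × 10^(-4)

(a) 2 (quadratic); (b) |e_{n+1}| ≈ 2.950e-04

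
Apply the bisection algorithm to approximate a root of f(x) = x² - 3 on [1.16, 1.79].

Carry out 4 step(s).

f(x) = x² - 3
Initial interval: [1.16, 1.79]

Iteration 1:
  c_1 = (1.160000 + 1.790000)/2 = 1.475000
  f(c_1) = f(1.475000) = -0.824375
  f(a) × f(c) ≥ 0, new interval: [1.475000, 1.790000]
Iteration 2:
  c_2 = (1.475000 + 1.790000)/2 = 1.632500
  f(c_2) = f(1.632500) = -0.334944
  f(a) × f(c) ≥ 0, new interval: [1.632500, 1.790000]
Iteration 3:
  c_3 = (1.632500 + 1.790000)/2 = 1.711250
  f(c_3) = f(1.711250) = -0.071623
  f(a) × f(c) ≥ 0, new interval: [1.711250, 1.790000]
Iteration 4:
  c_4 = (1.711250 + 1.790000)/2 = 1.750625
  f(c_4) = f(1.750625) = 0.064688
  f(a) × f(c) < 0, new interval: [1.711250, 1.750625]

After 4 iteration(s), the approximation is c_4 = 1.750625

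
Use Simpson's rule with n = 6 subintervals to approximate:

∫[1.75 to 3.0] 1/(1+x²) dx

f(x) = 1/(1+x²)
a = 1.75, b = 3.0, n = 6
h = (b - a)/n = 0.208333

Simpson's rule: (h/3)[f(x₀) + 4f(x₁) + 2f(x₂) + ... + f(xₙ)]

x_0 = 1.7500, f(x_0) = 0.246154, coefficient = 1
x_1 = 1.9583, f(x_1) = 0.206822, coefficient = 4
x_2 = 2.1667, f(x_2) = 0.175610, coefficient = 2
x_3 = 2.3750, f(x_3) = 0.150588, coefficient = 4
x_4 = 2.5833, f(x_4) = 0.130317, coefficient = 2
x_5 = 2.7917, f(x_5) = 0.113722, coefficient = 4
x_6 = 3.0000, f(x_6) = 0.100000, coefficient = 1

I ≈ (0.208333/3) × 2.842535 = 0.197398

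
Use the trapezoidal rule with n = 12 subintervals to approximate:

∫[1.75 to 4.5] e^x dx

f(x) = e^x
a = 1.75, b = 4.5, n = 12
h = (b - a)/n = 0.229167

Trapezoidal rule: (h/2)[f(x₀) + 2f(x₁) + 2f(x₂) + ... + f(xₙ)]

x_0 = 1.7500, f(x_0) = 5.754603, coefficient = 1
x_1 = 1.9792, f(x_1) = 7.236710, coefficient = 2
x_2 = 2.2083, f(x_2) = 9.100536, coefficient = 2
x_3 = 2.4375, f(x_3) = 11.444394, coefficient = 2
x_4 = 2.6667, f(x_4) = 14.391916, coefficient = 2
x_5 = 2.8958, f(x_5) = 18.098577, coefficient = 2
x_6 = 3.1250, f(x_6) = 22.759895, coefficient = 2
x_7 = 3.3542, f(x_7) = 28.621743, coefficient = 2
x_8 = 3.5833, f(x_8) = 35.993319, coefficient = 2
x_9 = 3.8125, f(x_9) = 45.263456, coefficient = 2
x_10 = 4.0417, f(x_10) = 56.921132, coefficient = 2
x_11 = 4.2708, f(x_11) = 71.581262, coefficient = 2
x_12 = 4.5000, f(x_12) = 90.017131, coefficient = 1

I ≈ (0.229167/2) × 738.597615 = 84.630977
Exact value: 84.262529
Error: 0.368448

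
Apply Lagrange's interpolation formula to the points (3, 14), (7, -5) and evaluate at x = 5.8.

Lagrange interpolation formula:
P(x) = Σ yᵢ × Lᵢ(x)
where Lᵢ(x) = Π_{j≠i} (x - xⱼ)/(xᵢ - xⱼ)

L_0(5.8) = (5.8 - 7)/(3 - 7) = 0.300000
L_1(5.8) = (5.8 - 3)/(7 - 3) = 0.700000

P(5.8) = 14×L_0(5.8) + (-5)×L_1(5.8)
P(5.8) = 0.700000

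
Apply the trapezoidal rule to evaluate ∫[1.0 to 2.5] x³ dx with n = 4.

f(x) = x³
a = 1.0, b = 2.5, n = 4
h = (b - a)/n = 0.375000

Trapezoidal rule: (h/2)[f(x₀) + 2f(x₁) + 2f(x₂) + ... + f(xₙ)]

x_0 = 1.0000, f(x_0) = 1.000000, coefficient = 1
x_1 = 1.3750, f(x_1) = 2.599609, coefficient = 2
x_2 = 1.7500, f(x_2) = 5.359375, coefficient = 2
x_3 = 2.1250, f(x_3) = 9.595703, coefficient = 2
x_4 = 2.5000, f(x_4) = 15.625000, coefficient = 1

I ≈ (0.375000/2) × 51.734375 = 9.700195
Exact value: 9.515625
Error: 0.184570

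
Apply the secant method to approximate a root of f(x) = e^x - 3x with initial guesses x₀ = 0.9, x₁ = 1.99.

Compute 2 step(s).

f(x) = e^x - 3x
x₀ = 0.9, x₁ = 1.99

Secant formula: x_{n+1} = x_n - f(x_n)(x_n - x_{n-1})/(f(x_n) - f(x_{n-1}))

Iteration 1:
  f(0.900000) = -0.240397
  f(1.990000) = 1.345534
  x_2 = 1.990000 - 1.345534×(1.990000 - 0.900000)/(1.345534 - (-0.240397))
       = 1.065223
Iteration 2:
  f(1.990000) = 1.345534
  f(1.065223) = -0.294183
  x_3 = 1.065223 - (-0.294183)×(1.065223 - 1.990000)/(-0.294183 - 1.345534)
       = 1.231138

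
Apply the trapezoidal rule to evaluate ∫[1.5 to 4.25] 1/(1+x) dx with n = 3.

f(x) = 1/(1+x)
a = 1.5, b = 4.25, n = 3
h = (b - a)/n = 0.916667

Trapezoidal rule: (h/2)[f(x₀) + 2f(x₁) + 2f(x₂) + ... + f(xₙ)]

x_0 = 1.5000, f(x_0) = 0.400000, coefficient = 1
x_1 = 2.4167, f(x_1) = 0.292683, coefficient = 2
x_2 = 3.3333, f(x_2) = 0.230769, coefficient = 2
x_3 = 4.2500, f(x_3) = 0.190476, coefficient = 1

I ≈ (0.916667/2) × 1.637381 = 0.750466
Exact value: 0.741937
Error: 0.008529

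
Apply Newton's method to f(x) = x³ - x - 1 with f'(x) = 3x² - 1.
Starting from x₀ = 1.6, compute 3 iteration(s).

f(x) = x³ - x - 1
f'(x) = 3x² - 1
x₀ = 1.6

Newton-Raphson formula: x_{n+1} = x_n - f(x_n)/f'(x_n)

Iteration 1:
  f(1.600000) = 1.496000
  f'(1.600000) = 6.680000
  x_1 = 1.600000 - 1.496000/6.680000 = 1.376048
Iteration 2:
  f(1.376048) = 0.229510
  f'(1.376048) = 4.680524
  x_2 = 1.376048 - 0.229510/4.680524 = 1.327013
Iteration 3:
  f(1.327013) = 0.009808
  f'(1.327013) = 4.282890
  x_3 = 1.327013 - 0.009808/4.282890 = 1.324723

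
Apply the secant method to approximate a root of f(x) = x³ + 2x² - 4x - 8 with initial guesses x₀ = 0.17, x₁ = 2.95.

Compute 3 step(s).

f(x) = x³ + 2x² - 4x - 8
x₀ = 0.17, x₁ = 2.95

Secant formula: x_{n+1} = x_n - f(x_n)(x_n - x_{n-1})/(f(x_n) - f(x_{n-1}))

Iteration 1:
  f(0.170000) = -8.617287
  f(2.950000) = 23.277375
  x_2 = 2.950000 - 23.277375×(2.950000 - 0.170000)/(23.277375 - (-8.617287))
       = 0.921099
Iteration 2:
  f(2.950000) = 23.277375
  f(0.921099) = -9.206067
  x_3 = 0.921099 - (-9.206067)×(0.921099 - 2.950000)/(-9.206067 - 23.277375)
       = 1.496106
Iteration 3:
  f(0.921099) = -9.206067
  f(1.496106) = -6.158974
  x_4 = 1.496106 - (-6.158974)×(1.496106 - 0.921099)/(-6.158974 - (-9.206067))
       = 2.658346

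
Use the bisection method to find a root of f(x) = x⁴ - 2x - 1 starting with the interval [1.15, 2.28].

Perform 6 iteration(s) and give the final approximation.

f(x) = x⁴ - 2x - 1
Initial interval: [1.15, 2.28]

Iteration 1:
  c_1 = (1.150000 + 2.280000)/2 = 1.715000
  f(c_1) = f(1.715000) = 4.220805
  f(a) × f(c) < 0, new interval: [1.150000, 1.715000]
Iteration 2:
  c_2 = (1.150000 + 1.715000)/2 = 1.432500
  f(c_2) = f(1.432500) = 0.345935
  f(a) × f(c) < 0, new interval: [1.150000, 1.432500]
Iteration 3:
  c_3 = (1.150000 + 1.432500)/2 = 1.291250
  f(c_3) = f(1.291250) = -0.802522
  f(a) × f(c) ≥ 0, new interval: [1.291250, 1.432500]
Iteration 4:
  c_4 = (1.291250 + 1.432500)/2 = 1.361875
  f(c_4) = f(1.361875) = -0.283825
  f(a) × f(c) ≥ 0, new interval: [1.361875, 1.432500]
Iteration 5:
  c_5 = (1.361875 + 1.432500)/2 = 1.397187
  f(c_5) = f(1.397187) = 0.016448
  f(a) × f(c) < 0, new interval: [1.361875, 1.397187]
Iteration 6:
  c_6 = (1.361875 + 1.397187)/2 = 1.379531
  f(c_6) = f(1.379531) = -0.137248
  f(a) × f(c) ≥ 0, new interval: [1.379531, 1.397187]

After 6 iteration(s), the approximation is c_6 = 1.379531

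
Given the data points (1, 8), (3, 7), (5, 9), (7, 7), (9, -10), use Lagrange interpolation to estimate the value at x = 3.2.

Lagrange interpolation formula:
P(x) = Σ yᵢ × Lᵢ(x)
where Lᵢ(x) = Π_{j≠i} (x - xⱼ)/(xᵢ - xⱼ)

L_0(3.2) = (3.2 - 3)/(1 - 3) × (3.2 - 5)/(1 - 5) × (3.2 - 7)/(1 - 7) × (3.2 - 9)/(1 - 9) = -0.020663
L_1(3.2) = (3.2 - 1)/(3 - 1) × (3.2 - 5)/(3 - 5) × (3.2 - 7)/(3 - 7) × (3.2 - 9)/(3 - 9) = 0.909150
L_2(3.2) = (3.2 - 1)/(5 - 1) × (3.2 - 3)/(5 - 3) × (3.2 - 7)/(5 - 7) × (3.2 - 9)/(5 - 9) = 0.151525
L_3(3.2) = (3.2 - 1)/(7 - 1) × (3.2 - 3)/(7 - 3) × (3.2 - 5)/(7 - 5) × (3.2 - 9)/(7 - 9) = -0.047850
L_4(3.2) = (3.2 - 1)/(9 - 1) × (3.2 - 3)/(9 - 3) × (3.2 - 5)/(9 - 5) × (3.2 - 7)/(9 - 7) = 0.007838

P(3.2) = 8×L_0(3.2) + 7×L_1(3.2) + 9×L_2(3.2) + 7×L_3(3.2) + (-10)×L_4(3.2)
P(3.2) = 7.149150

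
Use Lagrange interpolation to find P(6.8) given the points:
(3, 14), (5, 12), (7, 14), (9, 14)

Lagrange interpolation formula:
P(x) = Σ yᵢ × Lᵢ(x)
where Lᵢ(x) = Π_{j≠i} (x - xⱼ)/(xᵢ - xⱼ)

L_0(6.8) = (6.8 - 5)/(3 - 5) × (6.8 - 7)/(3 - 7) × (6.8 - 9)/(3 - 9) = -0.016500
L_1(6.8) = (6.8 - 3)/(5 - 3) × (6.8 - 7)/(5 - 7) × (6.8 - 9)/(5 - 9) = 0.104500
L_2(6.8) = (6.8 - 3)/(7 - 3) × (6.8 - 5)/(7 - 5) × (6.8 - 9)/(7 - 9) = 0.940500
L_3(6.8) = (6.8 - 3)/(9 - 3) × (6.8 - 5)/(9 - 5) × (6.8 - 7)/(9 - 7) = -0.028500

P(6.8) = 14×L_0(6.8) + 12×L_1(6.8) + 14×L_2(6.8) + 14×L_3(6.8)
P(6.8) = 13.791000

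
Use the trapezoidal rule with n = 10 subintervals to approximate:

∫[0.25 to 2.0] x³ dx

f(x) = x³
a = 0.25, b = 2.0, n = 10
h = (b - a)/n = 0.175000

Trapezoidal rule: (h/2)[f(x₀) + 2f(x₁) + 2f(x₂) + ... + f(xₙ)]

x_0 = 0.2500, f(x_0) = 0.015625, coefficient = 1
x_1 = 0.4250, f(x_1) = 0.076766, coefficient = 2
x_2 = 0.6000, f(x_2) = 0.216000, coefficient = 2
x_3 = 0.7750, f(x_3) = 0.465484, coefficient = 2
x_4 = 0.9500, f(x_4) = 0.857375, coefficient = 2
x_5 = 1.1250, f(x_5) = 1.423828, coefficient = 2
x_6 = 1.3000, f(x_6) = 2.197000, coefficient = 2
x_7 = 1.4750, f(x_7) = 3.209047, coefficient = 2
x_8 = 1.6500, f(x_8) = 4.492125, coefficient = 2
x_9 = 1.8250, f(x_9) = 6.078391, coefficient = 2
x_10 = 2.0000, f(x_10) = 8.000000, coefficient = 1

I ≈ (0.175000/2) × 46.047656 = 4.029170
Exact value: 3.999023
Error: 0.030146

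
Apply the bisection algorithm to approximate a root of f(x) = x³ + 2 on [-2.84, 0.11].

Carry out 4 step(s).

f(x) = x³ + 2
Initial interval: [-2.84, 0.11]

Iteration 1:
  c_1 = (-2.840000 + 0.110000)/2 = -1.365000
  f(c_1) = f(-1.365000) = -0.543302
  f(a) × f(c) ≥ 0, new interval: [-1.365000, 0.110000]
Iteration 2:
  c_2 = (-1.365000 + 0.110000)/2 = -0.627500
  f(c_2) = f(-0.627500) = 1.752918
  f(a) × f(c) < 0, new interval: [-1.365000, -0.627500]
Iteration 3:
  c_3 = (-1.365000 + (-0.627500))/2 = -0.996250
  f(c_3) = f(-0.996250) = 1.011208
  f(a) × f(c) < 0, new interval: [-1.365000, -0.996250]
Iteration 4:
  c_4 = (-1.365000 + (-0.996250))/2 = -1.180625
  f(c_4) = f(-1.180625) = 0.354356
  f(a) × f(c) < 0, new interval: [-1.365000, -1.180625]

After 4 iteration(s), the approximation is c_4 = -1.180625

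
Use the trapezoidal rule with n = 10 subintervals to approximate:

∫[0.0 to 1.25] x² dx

f(x) = x²
a = 0.0, b = 1.25, n = 10
h = (b - a)/n = 0.125000

Trapezoidal rule: (h/2)[f(x₀) + 2f(x₁) + 2f(x₂) + ... + f(xₙ)]

x_0 = 0.0000, f(x_0) = 0.000000, coefficient = 1
x_1 = 0.1250, f(x_1) = 0.015625, coefficient = 2
x_2 = 0.2500, f(x_2) = 0.062500, coefficient = 2
x_3 = 0.3750, f(x_3) = 0.140625, coefficient = 2
x_4 = 0.5000, f(x_4) = 0.250000, coefficient = 2
x_5 = 0.6250, f(x_5) = 0.390625, coefficient = 2
x_6 = 0.7500, f(x_6) = 0.562500, coefficient = 2
x_7 = 0.8750, f(x_7) = 0.765625, coefficient = 2
x_8 = 1.0000, f(x_8) = 1.000000, coefficient = 2
x_9 = 1.1250, f(x_9) = 1.265625, coefficient = 2
x_10 = 1.2500, f(x_10) = 1.562500, coefficient = 1

I ≈ (0.125000/2) × 10.468750 = 0.654297
Exact value: 0.651042
Error: 0.003255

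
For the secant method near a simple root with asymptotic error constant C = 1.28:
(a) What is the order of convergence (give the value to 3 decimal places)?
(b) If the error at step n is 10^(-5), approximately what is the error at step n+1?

(a) Secant method has superlinear convergence with order φ = (1+√5)/2 ≈ 1.618.
    This means |e_{n+1}| ≈ C|e_n|^1.618.

(b) With |e_n| = 10^(-5) and C = 1.28:
    |e_{n+1}| ≈ 1.28 × (10^(-5))^1.618 = 1.28 × 10^(-8.09)

(a) ≈ 1.618 (golden ratio); (b) |e_{n+1}| ≈ 1.040e-08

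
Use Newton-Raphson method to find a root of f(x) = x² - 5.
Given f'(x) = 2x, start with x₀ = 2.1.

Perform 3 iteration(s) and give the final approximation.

f(x) = x² - 5
f'(x) = 2x
x₀ = 2.1

Newton-Raphson formula: x_{n+1} = x_n - f(x_n)/f'(x_n)

Iteration 1:
  f(2.100000) = -0.590000
  f'(2.100000) = 4.200000
  x_1 = 2.100000 - (-0.590000)/4.200000 = 2.240476
Iteration 2:
  f(2.240476) = 0.019734
  f'(2.240476) = 4.480952
  x_2 = 2.240476 - 0.019734/4.480952 = 2.236072
Iteration 3:
  f(2.236072) = 0.000019
  f'(2.236072) = 4.472145
  x_3 = 2.236072 - 0.000019/4.472145 = 2.236068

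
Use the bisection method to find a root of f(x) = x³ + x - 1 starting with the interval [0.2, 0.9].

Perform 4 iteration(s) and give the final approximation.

f(x) = x³ + x - 1
Initial interval: [0.2, 0.9]

Iteration 1:
  c_1 = (0.200000 + 0.900000)/2 = 0.550000
  f(c_1) = f(0.550000) = -0.283625
  f(a) × f(c) ≥ 0, new interval: [0.550000, 0.900000]
Iteration 2:
  c_2 = (0.550000 + 0.900000)/2 = 0.725000
  f(c_2) = f(0.725000) = 0.106078
  f(a) × f(c) < 0, new interval: [0.550000, 0.725000]
Iteration 3:
  c_3 = (0.550000 + 0.725000)/2 = 0.637500
  f(c_3) = f(0.637500) = -0.103416
  f(a) × f(c) ≥ 0, new interval: [0.637500, 0.725000]
Iteration 4:
  c_4 = (0.637500 + 0.725000)/2 = 0.681250
  f(c_4) = f(0.681250) = -0.002581
  f(a) × f(c) ≥ 0, new interval: [0.681250, 0.725000]

After 4 iteration(s), the approximation is c_4 = 0.681250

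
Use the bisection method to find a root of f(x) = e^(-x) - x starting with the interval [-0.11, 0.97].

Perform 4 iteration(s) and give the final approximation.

f(x) = e^(-x) - x
Initial interval: [-0.11, 0.97]

Iteration 1:
  c_1 = (-0.110000 + 0.970000)/2 = 0.430000
  f(c_1) = f(0.430000) = 0.220509
  f(a) × f(c) ≥ 0, new interval: [0.430000, 0.970000]
Iteration 2:
  c_2 = (0.430000 + 0.970000)/2 = 0.700000
  f(c_2) = f(0.700000) = -0.203415
  f(a) × f(c) < 0, new interval: [0.430000, 0.700000]
Iteration 3:
  c_3 = (0.430000 + 0.700000)/2 = 0.565000
  f(c_3) = f(0.565000) = 0.003360
  f(a) × f(c) ≥ 0, new interval: [0.565000, 0.700000]
Iteration 4:
  c_4 = (0.565000 + 0.700000)/2 = 0.632500
  f(c_4) = f(0.632500) = -0.101238
  f(a) × f(c) < 0, new interval: [0.565000, 0.632500]

After 4 iteration(s), the approximation is c_4 = 0.632500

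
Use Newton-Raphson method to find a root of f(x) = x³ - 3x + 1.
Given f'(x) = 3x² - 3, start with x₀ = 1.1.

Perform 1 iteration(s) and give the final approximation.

f(x) = x³ - 3x + 1
f'(x) = 3x² - 3
x₀ = 1.1

Newton-Raphson formula: x_{n+1} = x_n - f(x_n)/f'(x_n)

Iteration 1:
  f(1.100000) = -0.969000
  f'(1.100000) = 0.630000
  x_1 = 1.100000 - (-0.969000)/0.630000 = 2.638095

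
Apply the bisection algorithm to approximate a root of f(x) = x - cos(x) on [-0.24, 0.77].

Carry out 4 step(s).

f(x) = x - cos(x)
Initial interval: [-0.24, 0.77]

Iteration 1:
  c_1 = (-0.240000 + 0.770000)/2 = 0.265000
  f(c_1) = f(0.265000) = -0.700093
  f(a) × f(c) ≥ 0, new interval: [0.265000, 0.770000]
Iteration 2:
  c_2 = (0.265000 + 0.770000)/2 = 0.517500
  f(c_2) = f(0.517500) = -0.351559
  f(a) × f(c) ≥ 0, new interval: [0.517500, 0.770000]
Iteration 3:
  c_3 = (0.517500 + 0.770000)/2 = 0.643750
  f(c_3) = f(0.643750) = -0.156101
  f(a) × f(c) ≥ 0, new interval: [0.643750, 0.770000]
Iteration 4:
  c_4 = (0.643750 + 0.770000)/2 = 0.706875
  f(c_4) = f(0.706875) = -0.053520
  f(a) × f(c) ≥ 0, new interval: [0.706875, 0.770000]

After 4 iteration(s), the approximation is c_4 = 0.706875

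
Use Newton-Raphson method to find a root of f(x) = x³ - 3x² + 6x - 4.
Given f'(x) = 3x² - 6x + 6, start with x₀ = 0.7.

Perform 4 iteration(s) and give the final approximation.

f(x) = x³ - 3x² + 6x - 4
f'(x) = 3x² - 6x + 6
x₀ = 0.7

Newton-Raphson formula: x_{n+1} = x_n - f(x_n)/f'(x_n)

Iteration 1:
  f(0.700000) = -0.927000
  f'(0.700000) = 3.270000
  x_1 = 0.700000 - (-0.927000)/3.270000 = 0.983486
Iteration 2:
  f(0.983486) = -0.049546
  f'(0.983486) = 3.000818
  x_2 = 0.983486 - (-0.049546)/3.000818 = 0.999997
Iteration 3:
  f(0.999997) = -0.000009
  f'(0.999997) = 3.000000
  x_3 = 0.999997 - (-0.000009)/3.000000 = 1.000000
Iteration 4:
  f(1.000000) = 0.000000
  f'(1.000000) = 3.000000
  x_4 = 1.000000 - 0.000000/3.000000 = 1.000000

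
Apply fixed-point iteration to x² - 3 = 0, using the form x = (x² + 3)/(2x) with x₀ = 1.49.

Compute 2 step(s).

Equation: x² - 3 = 0
Fixed-point form: x = (x² + 3)/(2x)
x₀ = 1.49

x_1 = g(1.490000) = 1.751711
x_2 = g(1.751711) = 1.732161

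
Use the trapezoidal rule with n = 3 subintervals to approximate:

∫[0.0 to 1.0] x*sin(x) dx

f(x) = x*sin(x)
a = 0.0, b = 1.0, n = 3
h = (b - a)/n = 0.333333

Trapezoidal rule: (h/2)[f(x₀) + 2f(x₁) + 2f(x₂) + ... + f(xₙ)]

x_0 = 0.0000, f(x_0) = 0.000000, coefficient = 1
x_1 = 0.3333, f(x_1) = 0.109065, coefficient = 2
x_2 = 0.6667, f(x_2) = 0.412247, coefficient = 2
x_3 = 1.0000, f(x_3) = 0.841471, coefficient = 1

I ≈ (0.333333/2) × 1.884094 = 0.314016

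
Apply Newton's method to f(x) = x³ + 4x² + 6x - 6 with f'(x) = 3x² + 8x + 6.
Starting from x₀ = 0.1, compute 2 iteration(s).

f(x) = x³ + 4x² + 6x - 6
f'(x) = 3x² + 8x + 6
x₀ = 0.1

Newton-Raphson formula: x_{n+1} = x_n - f(x_n)/f'(x_n)

Iteration 1:
  f(0.100000) = -5.359000
  f'(0.100000) = 6.830000
  x_1 = 0.100000 - (-5.359000)/6.830000 = 0.884627
Iteration 2:
  f(0.884627) = 3.130294
  f'(0.884627) = 15.424706
  x_2 = 0.884627 - 3.130294/15.424706 = 0.681686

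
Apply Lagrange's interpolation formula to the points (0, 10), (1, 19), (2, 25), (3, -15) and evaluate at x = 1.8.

Lagrange interpolation formula:
P(x) = Σ yᵢ × Lᵢ(x)
where Lᵢ(x) = Π_{j≠i} (x - xⱼ)/(xᵢ - xⱼ)

L_0(1.8) = (1.8 - 1)/(0 - 1) × (1.8 - 2)/(0 - 2) × (1.8 - 3)/(0 - 3) = -0.032000
L_1(1.8) = (1.8 - 0)/(1 - 0) × (1.8 - 2)/(1 - 2) × (1.8 - 3)/(1 - 3) = 0.216000
L_2(1.8) = (1.8 - 0)/(2 - 0) × (1.8 - 1)/(2 - 1) × (1.8 - 3)/(2 - 3) = 0.864000
L_3(1.8) = (1.8 - 0)/(3 - 0) × (1.8 - 1)/(3 - 1) × (1.8 - 2)/(3 - 2) = -0.048000

P(1.8) = 10×L_0(1.8) + 19×L_1(1.8) + 25×L_2(1.8) + (-15)×L_3(1.8)
P(1.8) = 26.104000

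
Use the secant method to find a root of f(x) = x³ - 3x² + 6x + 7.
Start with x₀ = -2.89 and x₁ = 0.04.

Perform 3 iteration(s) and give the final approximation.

f(x) = x³ - 3x² + 6x + 7
x₀ = -2.89, x₁ = 0.04

Secant formula: x_{n+1} = x_n - f(x_n)(x_n - x_{n-1})/(f(x_n) - f(x_{n-1}))

Iteration 1:
  f(-2.890000) = -59.533869
  f(0.040000) = 7.235264
  x_2 = 0.040000 - 7.235264×(0.040000 - (-2.890000))/(7.235264 - (-59.533869))
       = -0.277502
Iteration 2:
  f(0.040000) = 7.235264
  f(-0.277502) = 5.082597
  x_3 = -0.277502 - 5.082597×(-0.277502 - 0.040000)/(5.082597 - 7.235264)
       = -1.027146
Iteration 3:
  f(-0.277502) = 5.082597
  f(-1.027146) = -3.411633
  x_4 = -1.027146 - (-3.411633)×(-1.027146 - (-0.277502))/(-3.411633 - 5.082597)
       = -0.726058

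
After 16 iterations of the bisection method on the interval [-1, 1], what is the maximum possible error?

Bisection error bound: |error| ≤ (b-a)/2^n
|error| ≤ (1 - (-1))/2^16 = 2/2^16
|error| ≤ 0.0000305176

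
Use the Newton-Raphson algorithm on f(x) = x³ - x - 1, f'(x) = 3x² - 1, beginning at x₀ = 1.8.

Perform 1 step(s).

f(x) = x³ - x - 1
f'(x) = 3x² - 1
x₀ = 1.8

Newton-Raphson formula: x_{n+1} = x_n - f(x_n)/f'(x_n)

Iteration 1:
  f(1.800000) = 3.032000
  f'(1.800000) = 8.720000
  x_1 = 1.800000 - 3.032000/8.720000 = 1.452294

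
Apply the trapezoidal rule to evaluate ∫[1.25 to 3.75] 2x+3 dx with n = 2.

f(x) = 2x+3
a = 1.25, b = 3.75, n = 2
h = (b - a)/n = 1.250000

Trapezoidal rule: (h/2)[f(x₀) + 2f(x₁) + 2f(x₂) + ... + f(xₙ)]

x_0 = 1.2500, f(x_0) = 5.500000, coefficient = 1
x_1 = 2.5000, f(x_1) = 8.000000, coefficient = 2
x_2 = 3.7500, f(x_2) = 10.500000, coefficient = 1

I ≈ (1.250000/2) × 32.000000 = 20.000000
Exact value: 20.000000
Error: 0.000000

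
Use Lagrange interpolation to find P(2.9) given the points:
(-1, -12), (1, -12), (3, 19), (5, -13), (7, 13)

Lagrange interpolation formula:
P(x) = Σ yᵢ × Lᵢ(x)
where Lᵢ(x) = Π_{j≠i} (x - xⱼ)/(xᵢ - xⱼ)

L_0(2.9) = (2.9 - 1)/(-1 - 1) × (2.9 - 3)/(-1 - 3) × (2.9 - 5)/(-1 - 5) × (2.9 - 7)/(-1 - 7) = -0.004260
L_1(2.9) = (2.9 - (-1))/(1 - (-1)) × (2.9 - 3)/(1 - 3) × (2.9 - 5)/(1 - 5) × (2.9 - 7)/(1 - 7) = 0.034978
L_2(2.9) = (2.9 - (-1))/(3 - (-1)) × (2.9 - 1)/(3 - 1) × (2.9 - 5)/(3 - 5) × (2.9 - 7)/(3 - 7) = 0.996877
L_3(2.9) = (2.9 - (-1))/(5 - (-1)) × (2.9 - 1)/(5 - 1) × (2.9 - 3)/(5 - 3) × (2.9 - 7)/(5 - 7) = -0.031647
L_4(2.9) = (2.9 - (-1))/(7 - (-1)) × (2.9 - 1)/(7 - 1) × (2.9 - 3)/(7 - 3) × (2.9 - 5)/(7 - 5) = 0.004052

P(2.9) = (-12)×L_0(2.9) + (-12)×L_1(2.9) + 19×L_2(2.9) + (-13)×L_3(2.9) + 13×L_4(2.9)
P(2.9) = 19.036129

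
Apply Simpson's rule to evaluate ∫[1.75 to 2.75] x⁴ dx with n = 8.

f(x) = x⁴
a = 1.75, b = 2.75, n = 8
h = (b - a)/n = 0.125000

Simpson's rule: (h/3)[f(x₀) + 4f(x₁) + 2f(x₂) + ... + f(xₙ)]

x_0 = 1.7500, f(x_0) = 9.378906, coefficient = 1
x_1 = 1.8750, f(x_1) = 12.359619, coefficient = 4
x_2 = 2.0000, f(x_2) = 16.000000, coefficient = 2
x_3 = 2.1250, f(x_3) = 20.390869, coefficient = 4
x_4 = 2.2500, f(x_4) = 25.628906, coefficient = 2
x_5 = 2.3750, f(x_5) = 31.816650, coefficient = 4
x_6 = 2.5000, f(x_6) = 39.062500, coefficient = 2
x_7 = 2.6250, f(x_7) = 47.480713, coefficient = 4
x_8 = 2.7500, f(x_8) = 57.191406, coefficient = 1

I ≈ (0.125000/3) × 676.144531 = 28.172689
Exact value: 28.172656
Error: 0.000033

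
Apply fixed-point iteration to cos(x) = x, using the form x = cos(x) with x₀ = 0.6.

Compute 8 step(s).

Equation: cos(x) = x
Fixed-point form: x = cos(x)
x₀ = 0.6

x_1 = g(0.600000) = 0.825336
x_2 = g(0.825336) = 0.678310
x_3 = g(0.678310) = 0.778634
x_4 = g(0.778634) = 0.711874
x_5 = g(0.711874) = 0.757139
x_6 = g(0.757139) = 0.726804
x_7 = g(0.726804) = 0.747302
x_8 = g(0.747302) = 0.733525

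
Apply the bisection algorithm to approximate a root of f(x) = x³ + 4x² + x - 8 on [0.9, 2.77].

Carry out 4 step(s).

f(x) = x³ + 4x² + x - 8
Initial interval: [0.9, 2.77]

Iteration 1:
  c_1 = (0.900000 + 2.770000)/2 = 1.835000
  f(c_1) = f(1.835000) = 13.482758
  f(a) × f(c) < 0, new interval: [0.900000, 1.835000]
Iteration 2:
  c_2 = (0.900000 + 1.835000)/2 = 1.367500
  f(c_2) = f(1.367500) = 3.405027
  f(a) × f(c) < 0, new interval: [0.900000, 1.367500]
Iteration 3:
  c_3 = (0.900000 + 1.367500)/2 = 1.133750
  f(c_3) = f(1.133750) = -0.267384
  f(a) × f(c) ≥ 0, new interval: [1.133750, 1.367500]
Iteration 4:
  c_4 = (1.133750 + 1.367500)/2 = 1.250625
  f(c_4) = f(1.250625) = 1.462933
  f(a) × f(c) < 0, new interval: [1.133750, 1.250625]

After 4 iteration(s), the approximation is c_4 = 1.250625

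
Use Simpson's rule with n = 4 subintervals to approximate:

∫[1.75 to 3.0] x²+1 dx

f(x) = x²+1
a = 1.75, b = 3.0, n = 4
h = (b - a)/n = 0.312500

Simpson's rule: (h/3)[f(x₀) + 4f(x₁) + 2f(x₂) + ... + f(xₙ)]

x_0 = 1.7500, f(x_0) = 4.062500, coefficient = 1
x_1 = 2.0625, f(x_1) = 5.253906, coefficient = 4
x_2 = 2.3750, f(x_2) = 6.640625, coefficient = 2
x_3 = 2.6875, f(x_3) = 8.222656, coefficient = 4
x_4 = 3.0000, f(x_4) = 10.000000, coefficient = 1

I ≈ (0.312500/3) × 81.250000 = 8.463542
Exact value: 8.463542
Error: 0.000000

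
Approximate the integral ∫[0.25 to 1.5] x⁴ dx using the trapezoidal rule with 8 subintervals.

f(x) = x⁴
a = 0.25, b = 1.5, n = 8
h = (b - a)/n = 0.156250

Trapezoidal rule: (h/2)[f(x₀) + 2f(x₁) + 2f(x₂) + ... + f(xₙ)]

x_0 = 0.2500, f(x_0) = 0.003906, coefficient = 1
x_1 = 0.4062, f(x_1) = 0.027238, coefficient = 2
x_2 = 0.5625, f(x_2) = 0.100113, coefficient = 2
x_3 = 0.7188, f(x_3) = 0.266877, coefficient = 2
x_4 = 0.8750, f(x_4) = 0.586182, coefficient = 2
x_5 = 1.0312, f(x_5) = 1.130982, coefficient = 2
x_6 = 1.1875, f(x_6) = 1.988541, coefficient = 2
x_7 = 1.3438, f(x_7) = 3.260423, coefficient = 2
x_8 = 1.5000, f(x_8) = 5.062500, coefficient = 1

I ≈ (0.156250/2) × 19.787117 = 1.545869
Exact value: 1.518555
Error: 0.027314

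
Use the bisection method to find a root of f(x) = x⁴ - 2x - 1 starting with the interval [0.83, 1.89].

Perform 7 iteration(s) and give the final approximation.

f(x) = x⁴ - 2x - 1
Initial interval: [0.83, 1.89]

Iteration 1:
  c_1 = (0.830000 + 1.890000)/2 = 1.360000
  f(c_1) = f(1.360000) = -0.298980
  f(a) × f(c) ≥ 0, new interval: [1.360000, 1.890000]
Iteration 2:
  c_2 = (1.360000 + 1.890000)/2 = 1.625000
  f(c_2) = f(1.625000) = 2.722900
  f(a) × f(c) < 0, new interval: [1.360000, 1.625000]
Iteration 3:
  c_3 = (1.360000 + 1.625000)/2 = 1.492500
  f(c_3) = f(1.492500) = 0.977007
  f(a) × f(c) < 0, new interval: [1.360000, 1.492500]
Iteration 4:
  c_4 = (1.360000 + 1.492500)/2 = 1.426250
  f(c_4) = f(1.426250) = 0.285425
  f(a) × f(c) < 0, new interval: [1.360000, 1.426250]
Iteration 5:
  c_5 = (1.360000 + 1.426250)/2 = 1.393125
  f(c_5) = f(1.393125) = -0.019556
  f(a) × f(c) ≥ 0, new interval: [1.393125, 1.426250]
Iteration 6:
  c_6 = (1.393125 + 1.426250)/2 = 1.409687
  f(c_6) = f(1.409687) = 0.129664
  f(a) × f(c) < 0, new interval: [1.393125, 1.409687]
Iteration 7:
  c_7 = (1.393125 + 1.409687)/2 = 1.401406
  f(c_7) = f(1.401406) = 0.054246
  f(a) × f(c) < 0, new interval: [1.393125, 1.401406]

After 7 iteration(s), the approximation is c_7 = 1.401406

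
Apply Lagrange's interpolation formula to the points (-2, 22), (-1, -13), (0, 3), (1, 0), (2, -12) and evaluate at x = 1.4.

Lagrange interpolation formula:
P(x) = Σ yᵢ × Lᵢ(x)
where Lᵢ(x) = Π_{j≠i} (x - xⱼ)/(xᵢ - xⱼ)

L_0(1.4) = (1.4 - (-1))/(-2 - (-1)) × (1.4 - 0)/(-2 - 0) × (1.4 - 1)/(-2 - 1) × (1.4 - 2)/(-2 - 2) = -0.033600
L_1(1.4) = (1.4 - (-2))/(-1 - (-2)) × (1.4 - 0)/(-1 - 0) × (1.4 - 1)/(-1 - 1) × (1.4 - 2)/(-1 - 2) = 0.190400
L_2(1.4) = (1.4 - (-2))/(0 - (-2)) × (1.4 - (-1))/(0 - (-1)) × (1.4 - 1)/(0 - 1) × (1.4 - 2)/(0 - 2) = -0.489600
L_3(1.4) = (1.4 - (-2))/(1 - (-2)) × (1.4 - (-1))/(1 - (-1)) × (1.4 - 0)/(1 - 0) × (1.4 - 2)/(1 - 2) = 1.142400
L_4(1.4) = (1.4 - (-2))/(2 - (-2)) × (1.4 - (-1))/(2 - (-1)) × (1.4 - 0)/(2 - 0) × (1.4 - 1)/(2 - 1) = 0.190400

P(1.4) = 22×L_0(1.4) + (-13)×L_1(1.4) + 3×L_2(1.4) + 0×L_3(1.4) + (-12)×L_4(1.4)
P(1.4) = -6.968000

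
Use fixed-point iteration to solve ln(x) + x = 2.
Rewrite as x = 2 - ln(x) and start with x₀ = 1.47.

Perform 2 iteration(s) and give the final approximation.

Equation: ln(x) + x = 2
Fixed-point form: x = 2 - ln(x)
x₀ = 1.47

x_1 = g(1.470000) = 1.614738
x_2 = g(1.614738) = 1.520828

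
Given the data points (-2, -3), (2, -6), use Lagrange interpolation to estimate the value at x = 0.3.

Lagrange interpolation formula:
P(x) = Σ yᵢ × Lᵢ(x)
where Lᵢ(x) = Π_{j≠i} (x - xⱼ)/(xᵢ - xⱼ)

L_0(0.3) = (0.3 - 2)/(-2 - 2) = 0.425000
L_1(0.3) = (0.3 - (-2))/(2 - (-2)) = 0.575000

P(0.3) = (-3)×L_0(0.3) + (-6)×L_1(0.3)
P(0.3) = -4.725000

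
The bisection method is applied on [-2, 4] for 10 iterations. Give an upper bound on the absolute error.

Bisection error bound: |error| ≤ (b-a)/2^n
|error| ≤ (4 - (-2))/2^10 = 6/2^10
|error| ≤ 0.0058593750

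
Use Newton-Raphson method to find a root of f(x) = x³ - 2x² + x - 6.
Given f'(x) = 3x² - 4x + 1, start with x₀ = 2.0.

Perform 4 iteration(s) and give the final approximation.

f(x) = x³ - 2x² + x - 6
f'(x) = 3x² - 4x + 1
x₀ = 2.0

Newton-Raphson formula: x_{n+1} = x_n - f(x_n)/f'(x_n)

Iteration 1:
  f(2.000000) = -4.000000
  f'(2.000000) = 5.000000
  x_1 = 2.000000 - (-4.000000)/5.000000 = 2.800000
Iteration 2:
  f(2.800000) = 3.072000
  f'(2.800000) = 13.320000
  x_2 = 2.800000 - 3.072000/13.320000 = 2.569369
Iteration 3:
  f(2.569369) = 0.328152
  f'(2.569369) = 10.527499
  x_3 = 2.569369 - 0.328152/10.527499 = 2.538198
Iteration 4:
  f(2.538198) = 0.005516
  f'(2.538198) = 10.174560
  x_4 = 2.538198 - 0.005516/10.174560 = 2.537656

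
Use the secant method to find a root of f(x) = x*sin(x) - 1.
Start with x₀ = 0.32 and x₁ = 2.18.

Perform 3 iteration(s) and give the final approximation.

f(x) = x*sin(x) - 1
x₀ = 0.32, x₁ = 2.18

Secant formula: x_{n+1} = x_n - f(x_n)(x_n - x_{n-1})/(f(x_n) - f(x_{n-1}))

Iteration 1:
  f(0.320000) = -0.899339
  f(2.180000) = 0.787827
  x_2 = 2.180000 - 0.787827×(2.180000 - 0.320000)/(0.787827 - (-0.899339))
       = 1.311468
Iteration 2:
  f(2.180000) = 0.787827
  f(1.311468) = 0.267615
  x_3 = 1.311468 - 0.267615×(1.311468 - 2.180000)/(0.267615 - 0.787827)
       = 0.864664
Iteration 3:
  f(1.311468) = 0.267615
  f(0.864664) = -0.342097
  x_4 = 0.864664 - (-0.342097)×(0.864664 - 1.311468)/(-0.342097 - 0.267615)
       = 1.115356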